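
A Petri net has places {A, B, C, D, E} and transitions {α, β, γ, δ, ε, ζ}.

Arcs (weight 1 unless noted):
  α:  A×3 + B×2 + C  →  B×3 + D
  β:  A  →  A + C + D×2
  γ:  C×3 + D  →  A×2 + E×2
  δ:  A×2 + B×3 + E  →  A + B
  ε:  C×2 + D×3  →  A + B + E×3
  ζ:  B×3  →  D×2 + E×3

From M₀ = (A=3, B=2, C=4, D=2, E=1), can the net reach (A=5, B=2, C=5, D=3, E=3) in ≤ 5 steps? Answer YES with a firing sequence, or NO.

NO — not reachable within 5 firings

depth 0: 1 marking
depth 1: 4 markings reached so far
depth 2: 11 markings reached so far
depth 3: 24 markings reached so far
depth 4: 42 markings reached so far
depth 5: 64 markings reached so far
target is not among the 64 markings reachable within 5 steps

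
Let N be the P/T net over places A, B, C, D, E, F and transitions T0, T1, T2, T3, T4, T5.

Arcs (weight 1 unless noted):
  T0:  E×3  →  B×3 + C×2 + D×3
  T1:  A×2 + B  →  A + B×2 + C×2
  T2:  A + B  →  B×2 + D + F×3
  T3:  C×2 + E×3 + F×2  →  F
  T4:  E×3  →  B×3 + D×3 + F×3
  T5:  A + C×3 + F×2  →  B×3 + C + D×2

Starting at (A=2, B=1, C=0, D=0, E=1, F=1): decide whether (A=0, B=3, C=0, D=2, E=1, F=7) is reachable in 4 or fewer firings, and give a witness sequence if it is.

YES — reachable via ⟨T2, T2⟩ (2 firings)

step 1: fire T2:  (A=2, B=1, C=0, D=0, E=1, F=1) → (A=1, B=2, C=0, D=1, E=1, F=4)
step 2: fire T2:  (A=1, B=2, C=0, D=1, E=1, F=4) → (A=0, B=3, C=0, D=2, E=1, F=7)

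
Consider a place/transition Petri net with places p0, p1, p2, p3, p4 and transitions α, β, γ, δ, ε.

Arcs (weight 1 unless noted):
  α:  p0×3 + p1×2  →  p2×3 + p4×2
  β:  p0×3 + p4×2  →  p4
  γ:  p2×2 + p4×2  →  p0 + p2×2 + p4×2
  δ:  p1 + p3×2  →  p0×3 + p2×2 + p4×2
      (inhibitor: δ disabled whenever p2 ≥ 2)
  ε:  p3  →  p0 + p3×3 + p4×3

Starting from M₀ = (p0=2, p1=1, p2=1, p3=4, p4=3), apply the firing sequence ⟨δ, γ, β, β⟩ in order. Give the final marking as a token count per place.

(p0=0, p1=0, p2=3, p3=2, p4=3)

step 1: fire δ:  (p0=2, p1=1, p2=1, p3=4, p4=3) → (p0=5, p1=0, p2=3, p3=2, p4=5)
step 2: fire γ:  (p0=5, p1=0, p2=3, p3=2, p4=5) → (p0=6, p1=0, p2=3, p3=2, p4=5)
step 3: fire β:  (p0=6, p1=0, p2=3, p3=2, p4=5) → (p0=3, p1=0, p2=3, p3=2, p4=4)
step 4: fire β:  (p0=3, p1=0, p2=3, p3=2, p4=4) → (p0=0, p1=0, p2=3, p3=2, p4=3)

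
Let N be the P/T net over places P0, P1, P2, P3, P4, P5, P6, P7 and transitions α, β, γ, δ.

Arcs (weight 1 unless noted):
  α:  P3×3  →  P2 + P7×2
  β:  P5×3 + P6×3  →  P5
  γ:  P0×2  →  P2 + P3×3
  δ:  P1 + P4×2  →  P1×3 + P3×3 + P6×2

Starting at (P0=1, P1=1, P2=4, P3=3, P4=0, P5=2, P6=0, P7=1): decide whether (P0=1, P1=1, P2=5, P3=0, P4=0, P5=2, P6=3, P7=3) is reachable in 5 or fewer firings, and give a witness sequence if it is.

depth 0: 1 marking
depth 1: 2 markings reached so far
depth 2: 2 markings reached so far
(frontier empty at depth 2; search complete)
target is not among the 2 markings reachable within 5 steps

NO — not reachable within 5 firings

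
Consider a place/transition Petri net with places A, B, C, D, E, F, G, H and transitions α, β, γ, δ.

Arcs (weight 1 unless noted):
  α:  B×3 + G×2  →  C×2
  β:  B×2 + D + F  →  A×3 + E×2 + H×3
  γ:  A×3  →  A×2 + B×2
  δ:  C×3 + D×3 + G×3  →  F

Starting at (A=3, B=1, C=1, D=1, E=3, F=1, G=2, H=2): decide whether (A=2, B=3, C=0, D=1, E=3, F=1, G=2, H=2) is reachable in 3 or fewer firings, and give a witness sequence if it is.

NO — not reachable within 3 firings

depth 0: 1 marking
depth 1: 2 markings reached so far
depth 2: 4 markings reached so far
depth 3: 5 markings reached so far
target is not among the 5 markings reachable within 3 steps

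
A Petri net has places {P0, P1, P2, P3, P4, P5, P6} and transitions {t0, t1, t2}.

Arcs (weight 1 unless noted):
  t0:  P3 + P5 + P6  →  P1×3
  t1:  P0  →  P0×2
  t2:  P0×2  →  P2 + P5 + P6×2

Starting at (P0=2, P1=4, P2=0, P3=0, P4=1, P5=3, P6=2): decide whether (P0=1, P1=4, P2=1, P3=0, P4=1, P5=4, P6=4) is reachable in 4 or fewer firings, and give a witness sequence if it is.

step 1: fire t1:  (P0=2, P1=4, P2=0, P3=0, P4=1, P5=3, P6=2) → (P0=3, P1=4, P2=0, P3=0, P4=1, P5=3, P6=2)
step 2: fire t2:  (P0=3, P1=4, P2=0, P3=0, P4=1, P5=3, P6=2) → (P0=1, P1=4, P2=1, P3=0, P4=1, P5=4, P6=4)

YES — reachable via ⟨t1, t2⟩ (2 firings)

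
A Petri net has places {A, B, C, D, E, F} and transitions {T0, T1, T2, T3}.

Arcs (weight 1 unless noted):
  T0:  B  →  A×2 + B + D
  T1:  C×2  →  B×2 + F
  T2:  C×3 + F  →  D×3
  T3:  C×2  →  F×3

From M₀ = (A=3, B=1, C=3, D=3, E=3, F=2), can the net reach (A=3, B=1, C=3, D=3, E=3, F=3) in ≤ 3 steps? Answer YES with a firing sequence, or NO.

NO — not reachable within 3 firings

depth 0: 1 marking
depth 1: 5 markings reached so far
depth 2: 9 markings reached so far
depth 3: 13 markings reached so far
target is not among the 13 markings reachable within 3 steps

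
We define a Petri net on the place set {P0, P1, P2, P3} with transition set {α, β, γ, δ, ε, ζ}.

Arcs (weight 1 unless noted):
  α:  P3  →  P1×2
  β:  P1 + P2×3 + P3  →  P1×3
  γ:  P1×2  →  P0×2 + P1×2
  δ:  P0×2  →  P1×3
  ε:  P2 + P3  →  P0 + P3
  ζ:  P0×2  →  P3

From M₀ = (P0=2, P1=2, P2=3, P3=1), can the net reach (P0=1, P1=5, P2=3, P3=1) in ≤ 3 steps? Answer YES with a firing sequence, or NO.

NO — not reachable within 3 firings

depth 0: 1 marking
depth 1: 7 markings reached so far
depth 2: 21 markings reached so far
depth 3: 46 markings reached so far
target is not among the 46 markings reachable within 3 steps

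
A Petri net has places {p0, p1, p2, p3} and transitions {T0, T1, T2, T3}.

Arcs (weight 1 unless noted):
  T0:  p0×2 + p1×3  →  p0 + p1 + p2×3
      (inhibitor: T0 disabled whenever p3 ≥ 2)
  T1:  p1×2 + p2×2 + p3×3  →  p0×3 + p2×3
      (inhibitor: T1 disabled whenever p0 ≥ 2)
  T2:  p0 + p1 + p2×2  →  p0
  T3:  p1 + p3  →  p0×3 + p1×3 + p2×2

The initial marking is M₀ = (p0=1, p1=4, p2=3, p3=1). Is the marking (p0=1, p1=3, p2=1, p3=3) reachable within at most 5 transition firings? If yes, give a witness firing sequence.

NO — not reachable within 5 firings

depth 0: 1 marking
depth 1: 3 markings reached so far
depth 2: 5 markings reached so far
depth 3: 8 markings reached so far
depth 4: 10 markings reached so far
depth 5: 12 markings reached so far
target is not among the 12 markings reachable within 5 steps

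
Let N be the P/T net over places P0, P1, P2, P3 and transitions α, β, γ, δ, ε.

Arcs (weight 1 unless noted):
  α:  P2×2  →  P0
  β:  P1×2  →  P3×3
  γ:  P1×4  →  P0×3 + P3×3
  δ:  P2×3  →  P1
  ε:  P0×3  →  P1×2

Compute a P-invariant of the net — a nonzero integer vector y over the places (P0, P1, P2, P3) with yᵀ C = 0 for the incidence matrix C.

y = (P0:2, P1:3, P2:1, P3:2)

Incidence matrix C (rows=places, cols=transitions):
        α    β    γ    δ    ε
   P0   1    0    3    0   -3
   P1   0   -2   -4    1    2
   P2  -2    0    0   -3    0
   P3   0    3    3    0    0

Candidate y = [2, 3, 1, 2]; check y·C column-wise:
  col α: 2·1 + 3·0 + 1·-2 + 2·0 = 0
  col β: 2·0 + 3·-2 + 1·0 + 2·3 = 0
  col γ: 2·3 + 3·-4 + 1·0 + 2·3 = 0
  col δ: 2·0 + 3·1 + 1·-3 + 2·0 = 0
  col ε: 2·-3 + 3·2 + 1·0 + 2·0 = 0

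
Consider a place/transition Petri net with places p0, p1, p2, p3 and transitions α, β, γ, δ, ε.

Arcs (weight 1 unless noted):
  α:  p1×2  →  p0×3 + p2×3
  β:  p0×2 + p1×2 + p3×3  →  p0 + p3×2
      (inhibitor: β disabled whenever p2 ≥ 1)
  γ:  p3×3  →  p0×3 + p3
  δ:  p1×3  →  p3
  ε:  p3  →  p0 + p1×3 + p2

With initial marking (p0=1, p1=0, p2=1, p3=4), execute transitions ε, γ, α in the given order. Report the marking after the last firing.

step 1: fire ε:  (p0=1, p1=0, p2=1, p3=4) → (p0=2, p1=3, p2=2, p3=3)
step 2: fire γ:  (p0=2, p1=3, p2=2, p3=3) → (p0=5, p1=3, p2=2, p3=1)
step 3: fire α:  (p0=5, p1=3, p2=2, p3=1) → (p0=8, p1=1, p2=5, p3=1)

(p0=8, p1=1, p2=5, p3=1)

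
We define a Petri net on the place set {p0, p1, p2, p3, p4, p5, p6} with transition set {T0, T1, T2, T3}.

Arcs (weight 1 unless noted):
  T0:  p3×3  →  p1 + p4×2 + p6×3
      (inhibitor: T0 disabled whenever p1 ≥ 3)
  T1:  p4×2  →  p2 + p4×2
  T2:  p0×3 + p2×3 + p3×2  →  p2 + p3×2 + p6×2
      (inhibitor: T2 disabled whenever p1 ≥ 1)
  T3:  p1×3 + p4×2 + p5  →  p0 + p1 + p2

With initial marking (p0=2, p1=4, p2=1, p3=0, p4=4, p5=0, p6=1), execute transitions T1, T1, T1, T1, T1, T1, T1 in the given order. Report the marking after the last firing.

(p0=2, p1=4, p2=8, p3=0, p4=4, p5=0, p6=1)

step 1: fire T1:  (p0=2, p1=4, p2=1, p3=0, p4=4, p5=0, p6=1) → (p0=2, p1=4, p2=2, p3=0, p4=4, p5=0, p6=1)
step 2: fire T1:  (p0=2, p1=4, p2=2, p3=0, p4=4, p5=0, p6=1) → (p0=2, p1=4, p2=3, p3=0, p4=4, p5=0, p6=1)
step 3: fire T1:  (p0=2, p1=4, p2=3, p3=0, p4=4, p5=0, p6=1) → (p0=2, p1=4, p2=4, p3=0, p4=4, p5=0, p6=1)
step 4: fire T1:  (p0=2, p1=4, p2=4, p3=0, p4=4, p5=0, p6=1) → (p0=2, p1=4, p2=5, p3=0, p4=4, p5=0, p6=1)
step 5: fire T1:  (p0=2, p1=4, p2=5, p3=0, p4=4, p5=0, p6=1) → (p0=2, p1=4, p2=6, p3=0, p4=4, p5=0, p6=1)
step 6: fire T1:  (p0=2, p1=4, p2=6, p3=0, p4=4, p5=0, p6=1) → (p0=2, p1=4, p2=7, p3=0, p4=4, p5=0, p6=1)
step 7: fire T1:  (p0=2, p1=4, p2=7, p3=0, p4=4, p5=0, p6=1) → (p0=2, p1=4, p2=8, p3=0, p4=4, p5=0, p6=1)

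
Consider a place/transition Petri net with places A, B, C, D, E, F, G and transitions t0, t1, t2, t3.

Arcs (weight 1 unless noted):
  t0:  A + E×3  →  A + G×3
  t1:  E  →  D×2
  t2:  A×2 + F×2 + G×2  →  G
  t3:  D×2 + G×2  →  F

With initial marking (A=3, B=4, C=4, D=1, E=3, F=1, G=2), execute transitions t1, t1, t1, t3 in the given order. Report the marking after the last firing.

step 1: fire t1:  (A=3, B=4, C=4, D=1, E=3, F=1, G=2) → (A=3, B=4, C=4, D=3, E=2, F=1, G=2)
step 2: fire t1:  (A=3, B=4, C=4, D=3, E=2, F=1, G=2) → (A=3, B=4, C=4, D=5, E=1, F=1, G=2)
step 3: fire t1:  (A=3, B=4, C=4, D=5, E=1, F=1, G=2) → (A=3, B=4, C=4, D=7, E=0, F=1, G=2)
step 4: fire t3:  (A=3, B=4, C=4, D=7, E=0, F=1, G=2) → (A=3, B=4, C=4, D=5, E=0, F=2, G=0)

(A=3, B=4, C=4, D=5, E=0, F=2, G=0)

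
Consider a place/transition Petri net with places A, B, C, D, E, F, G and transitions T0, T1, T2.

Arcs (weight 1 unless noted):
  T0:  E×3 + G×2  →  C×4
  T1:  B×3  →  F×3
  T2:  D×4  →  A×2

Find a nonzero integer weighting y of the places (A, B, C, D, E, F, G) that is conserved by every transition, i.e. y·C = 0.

y = (A:2, B:0, C:0, D:1, E:0, F:0, G:0)

Incidence matrix C (rows=places, cols=transitions):
       T0   T1   T2
    A   0    0    2
    B   0   -3    0
    C   4    0    0
    D   0    0   -4
    E  -3    0    0
    F   0    3    0
    G  -2    0    0

Candidate y = [2, 0, 0, 1, 0, 0, 0]; check y·C column-wise:
  col T0: 2·0 + 0·4 + 1·0 + 0·-3 + 0·-2 = 0
  col T1: 2·0 + 0·-3 + 1·0 + 0·3 = 0
  col T2: 2·2 + 1·-4 = 0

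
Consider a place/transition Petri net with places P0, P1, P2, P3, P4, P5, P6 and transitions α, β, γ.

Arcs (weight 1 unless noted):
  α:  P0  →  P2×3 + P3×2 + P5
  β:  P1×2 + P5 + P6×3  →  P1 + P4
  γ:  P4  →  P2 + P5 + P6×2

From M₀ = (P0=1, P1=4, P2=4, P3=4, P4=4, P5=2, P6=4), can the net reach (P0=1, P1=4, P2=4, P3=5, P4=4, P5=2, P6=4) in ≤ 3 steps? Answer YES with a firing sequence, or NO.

depth 0: 1 marking
depth 1: 4 markings reached so far
depth 2: 8 markings reached so far
depth 3: 13 markings reached so far
target is not among the 13 markings reachable within 3 steps

NO — not reachable within 3 firings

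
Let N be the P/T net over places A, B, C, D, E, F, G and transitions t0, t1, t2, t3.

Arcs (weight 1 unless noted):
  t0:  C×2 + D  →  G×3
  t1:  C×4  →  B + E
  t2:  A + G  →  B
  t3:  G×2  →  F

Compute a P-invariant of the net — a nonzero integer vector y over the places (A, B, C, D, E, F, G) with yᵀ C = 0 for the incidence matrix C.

y = (A:4, B:4, C:1, D:-2, E:0, F:0, G:0)

Incidence matrix C (rows=places, cols=transitions):
       t0   t1   t2   t3
    A   0    0   -1    0
    B   0    1    1    0
    C  -2   -4    0    0
    D  -1    0    0    0
    E   0    1    0    0
    F   0    0    0    1
    G   3    0   -1   -2

Candidate y = [4, 4, 1, -2, 0, 0, 0]; check y·C column-wise:
  col t0: 4·0 + 4·0 + 1·-2 + -2·-1 + 0·3 = 0
  col t1: 4·0 + 4·1 + 1·-4 + -2·0 + 0·1 = 0
  col t2: 4·-1 + 4·1 + 1·0 + -2·0 + 0·-1 = 0
  col t3: 4·0 + 4·0 + 1·0 + -2·0 + 0·1 + 0·-2 = 0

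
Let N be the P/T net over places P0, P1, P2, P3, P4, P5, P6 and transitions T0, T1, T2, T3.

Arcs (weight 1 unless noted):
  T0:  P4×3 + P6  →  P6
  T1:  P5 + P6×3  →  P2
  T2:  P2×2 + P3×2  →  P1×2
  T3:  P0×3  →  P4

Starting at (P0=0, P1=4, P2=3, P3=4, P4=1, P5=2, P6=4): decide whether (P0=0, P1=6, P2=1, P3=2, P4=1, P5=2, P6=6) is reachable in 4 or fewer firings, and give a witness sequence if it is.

depth 0: 1 marking
depth 1: 3 markings reached so far
depth 2: 4 markings reached so far
depth 3: 5 markings reached so far
depth 4: 5 markings reached so far
(frontier empty at depth 4; search complete)
target is not among the 5 markings reachable within 4 steps

NO — not reachable within 4 firings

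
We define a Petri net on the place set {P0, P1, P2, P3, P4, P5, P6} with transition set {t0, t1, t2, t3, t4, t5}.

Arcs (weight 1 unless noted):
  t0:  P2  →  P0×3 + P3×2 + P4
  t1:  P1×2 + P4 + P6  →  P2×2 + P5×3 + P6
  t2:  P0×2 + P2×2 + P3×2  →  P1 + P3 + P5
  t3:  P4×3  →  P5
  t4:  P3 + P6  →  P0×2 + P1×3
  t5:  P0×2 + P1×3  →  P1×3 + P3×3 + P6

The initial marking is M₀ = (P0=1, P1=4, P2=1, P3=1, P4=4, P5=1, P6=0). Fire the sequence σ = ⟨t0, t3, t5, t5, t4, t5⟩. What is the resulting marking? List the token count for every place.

step 1: fire t0:  (P0=1, P1=4, P2=1, P3=1, P4=4, P5=1, P6=0) → (P0=4, P1=4, P2=0, P3=3, P4=5, P5=1, P6=0)
step 2: fire t3:  (P0=4, P1=4, P2=0, P3=3, P4=5, P5=1, P6=0) → (P0=4, P1=4, P2=0, P3=3, P4=2, P5=2, P6=0)
step 3: fire t5:  (P0=4, P1=4, P2=0, P3=3, P4=2, P5=2, P6=0) → (P0=2, P1=4, P2=0, P3=6, P4=2, P5=2, P6=1)
step 4: fire t5:  (P0=2, P1=4, P2=0, P3=6, P4=2, P5=2, P6=1) → (P0=0, P1=4, P2=0, P3=9, P4=2, P5=2, P6=2)
step 5: fire t4:  (P0=0, P1=4, P2=0, P3=9, P4=2, P5=2, P6=2) → (P0=2, P1=7, P2=0, P3=8, P4=2, P5=2, P6=1)
step 6: fire t5:  (P0=2, P1=7, P2=0, P3=8, P4=2, P5=2, P6=1) → (P0=0, P1=7, P2=0, P3=11, P4=2, P5=2, P6=2)

(P0=0, P1=7, P2=0, P3=11, P4=2, P5=2, P6=2)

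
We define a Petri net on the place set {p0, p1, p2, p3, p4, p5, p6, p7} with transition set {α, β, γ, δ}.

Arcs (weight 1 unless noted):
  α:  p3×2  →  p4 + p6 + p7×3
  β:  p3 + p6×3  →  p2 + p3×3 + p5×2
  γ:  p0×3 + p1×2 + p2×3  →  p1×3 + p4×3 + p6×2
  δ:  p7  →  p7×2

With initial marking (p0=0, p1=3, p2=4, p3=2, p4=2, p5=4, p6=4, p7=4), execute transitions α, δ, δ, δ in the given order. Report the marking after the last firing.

step 1: fire α:  (p0=0, p1=3, p2=4, p3=2, p4=2, p5=4, p6=4, p7=4) → (p0=0, p1=3, p2=4, p3=0, p4=3, p5=4, p6=5, p7=7)
step 2: fire δ:  (p0=0, p1=3, p2=4, p3=0, p4=3, p5=4, p6=5, p7=7) → (p0=0, p1=3, p2=4, p3=0, p4=3, p5=4, p6=5, p7=8)
step 3: fire δ:  (p0=0, p1=3, p2=4, p3=0, p4=3, p5=4, p6=5, p7=8) → (p0=0, p1=3, p2=4, p3=0, p4=3, p5=4, p6=5, p7=9)
step 4: fire δ:  (p0=0, p1=3, p2=4, p3=0, p4=3, p5=4, p6=5, p7=9) → (p0=0, p1=3, p2=4, p3=0, p4=3, p5=4, p6=5, p7=10)

(p0=0, p1=3, p2=4, p3=0, p4=3, p5=4, p6=5, p7=10)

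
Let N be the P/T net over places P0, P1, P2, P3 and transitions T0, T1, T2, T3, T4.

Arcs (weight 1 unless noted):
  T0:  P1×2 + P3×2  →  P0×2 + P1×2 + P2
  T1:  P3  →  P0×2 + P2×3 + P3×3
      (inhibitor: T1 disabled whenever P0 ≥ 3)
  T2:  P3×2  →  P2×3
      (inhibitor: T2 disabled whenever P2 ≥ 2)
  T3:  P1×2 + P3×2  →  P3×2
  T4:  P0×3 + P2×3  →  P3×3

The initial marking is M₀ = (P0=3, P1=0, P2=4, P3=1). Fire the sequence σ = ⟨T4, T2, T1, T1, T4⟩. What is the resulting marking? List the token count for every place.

step 1: fire T4:  (P0=3, P1=0, P2=4, P3=1) → (P0=0, P1=0, P2=1, P3=4)
step 2: fire T2:  (P0=0, P1=0, P2=1, P3=4) → (P0=0, P1=0, P2=4, P3=2)
step 3: fire T1:  (P0=0, P1=0, P2=4, P3=2) → (P0=2, P1=0, P2=7, P3=4)
step 4: fire T1:  (P0=2, P1=0, P2=7, P3=4) → (P0=4, P1=0, P2=10, P3=6)
step 5: fire T4:  (P0=4, P1=0, P2=10, P3=6) → (P0=1, P1=0, P2=7, P3=9)

(P0=1, P1=0, P2=7, P3=9)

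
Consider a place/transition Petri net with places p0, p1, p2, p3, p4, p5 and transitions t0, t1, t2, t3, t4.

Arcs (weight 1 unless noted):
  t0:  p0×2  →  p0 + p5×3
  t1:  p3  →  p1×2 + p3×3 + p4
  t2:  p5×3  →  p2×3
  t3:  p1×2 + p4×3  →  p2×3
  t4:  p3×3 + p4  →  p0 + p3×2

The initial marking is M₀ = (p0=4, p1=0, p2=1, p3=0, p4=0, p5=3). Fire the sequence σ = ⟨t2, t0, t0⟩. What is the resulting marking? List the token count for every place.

(p0=2, p1=0, p2=4, p3=0, p4=0, p5=6)

step 1: fire t2:  (p0=4, p1=0, p2=1, p3=0, p4=0, p5=3) → (p0=4, p1=0, p2=4, p3=0, p4=0, p5=0)
step 2: fire t0:  (p0=4, p1=0, p2=4, p3=0, p4=0, p5=0) → (p0=3, p1=0, p2=4, p3=0, p4=0, p5=3)
step 3: fire t0:  (p0=3, p1=0, p2=4, p3=0, p4=0, p5=3) → (p0=2, p1=0, p2=4, p3=0, p4=0, p5=6)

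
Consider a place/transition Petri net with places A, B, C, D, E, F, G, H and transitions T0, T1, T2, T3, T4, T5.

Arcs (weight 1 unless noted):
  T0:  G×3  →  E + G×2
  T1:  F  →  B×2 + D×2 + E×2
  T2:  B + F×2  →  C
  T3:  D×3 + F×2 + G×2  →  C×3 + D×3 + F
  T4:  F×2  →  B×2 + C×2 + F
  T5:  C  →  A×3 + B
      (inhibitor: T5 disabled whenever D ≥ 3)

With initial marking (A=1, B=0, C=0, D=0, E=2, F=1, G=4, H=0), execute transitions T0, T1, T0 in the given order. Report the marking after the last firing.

step 1: fire T0:  (A=1, B=0, C=0, D=0, E=2, F=1, G=4, H=0) → (A=1, B=0, C=0, D=0, E=3, F=1, G=3, H=0)
step 2: fire T1:  (A=1, B=0, C=0, D=0, E=3, F=1, G=3, H=0) → (A=1, B=2, C=0, D=2, E=5, F=0, G=3, H=0)
step 3: fire T0:  (A=1, B=2, C=0, D=2, E=5, F=0, G=3, H=0) → (A=1, B=2, C=0, D=2, E=6, F=0, G=2, H=0)

(A=1, B=2, C=0, D=2, E=6, F=0, G=2, H=0)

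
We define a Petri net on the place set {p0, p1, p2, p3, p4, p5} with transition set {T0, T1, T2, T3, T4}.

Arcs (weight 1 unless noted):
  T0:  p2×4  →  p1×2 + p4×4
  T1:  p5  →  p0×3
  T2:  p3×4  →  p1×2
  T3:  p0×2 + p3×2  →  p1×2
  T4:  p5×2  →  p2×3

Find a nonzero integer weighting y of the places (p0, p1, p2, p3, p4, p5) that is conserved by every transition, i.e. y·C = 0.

Incidence matrix C (rows=places, cols=transitions):
       T0   T1   T2   T3   T4
   p0   0    3    0   -2    0
   p1   2    0    2    2    0
   p2  -4    0    0    0    3
   p3   0    0   -4   -2    0
   p4   4    0    0    0    0
   p5   0   -1    0    0   -2

Candidate y = [1, 2, 2, 1, 1, 3]; check y·C column-wise:
  col T0: 1·0 + 2·2 + 2·-4 + 1·0 + 1·4 + 3·0 = 0
  col T1: 1·3 + 2·0 + 2·0 + 1·0 + 1·0 + 3·-1 = 0
  col T2: 1·0 + 2·2 + 2·0 + 1·-4 + 1·0 + 3·0 = 0
  col T3: 1·-2 + 2·2 + 2·0 + 1·-2 + 1·0 + 3·0 = 0
  col T4: 1·0 + 2·0 + 2·3 + 1·0 + 1·0 + 3·-2 = 0

y = (p0:1, p1:2, p2:2, p3:1, p4:1, p5:3)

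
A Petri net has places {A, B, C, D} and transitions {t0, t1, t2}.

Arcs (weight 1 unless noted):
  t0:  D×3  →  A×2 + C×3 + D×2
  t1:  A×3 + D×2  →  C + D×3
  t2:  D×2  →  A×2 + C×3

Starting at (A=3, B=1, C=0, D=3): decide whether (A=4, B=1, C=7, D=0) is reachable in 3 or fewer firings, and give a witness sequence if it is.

YES — reachable via ⟨t1, t2, t2⟩ (3 firings)

step 1: fire t1:  (A=3, B=1, C=0, D=3) → (A=0, B=1, C=1, D=4)
step 2: fire t2:  (A=0, B=1, C=1, D=4) → (A=2, B=1, C=4, D=2)
step 3: fire t2:  (A=2, B=1, C=4, D=2) → (A=4, B=1, C=7, D=0)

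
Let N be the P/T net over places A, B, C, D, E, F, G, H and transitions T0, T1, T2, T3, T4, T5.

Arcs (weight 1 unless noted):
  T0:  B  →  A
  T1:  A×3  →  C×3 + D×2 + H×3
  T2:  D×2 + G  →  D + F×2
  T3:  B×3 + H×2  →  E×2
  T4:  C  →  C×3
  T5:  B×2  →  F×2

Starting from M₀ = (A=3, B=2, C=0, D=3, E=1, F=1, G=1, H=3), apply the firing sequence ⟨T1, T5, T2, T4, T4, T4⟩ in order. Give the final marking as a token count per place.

step 1: fire T1:  (A=3, B=2, C=0, D=3, E=1, F=1, G=1, H=3) → (A=0, B=2, C=3, D=5, E=1, F=1, G=1, H=6)
step 2: fire T5:  (A=0, B=2, C=3, D=5, E=1, F=1, G=1, H=6) → (A=0, B=0, C=3, D=5, E=1, F=3, G=1, H=6)
step 3: fire T2:  (A=0, B=0, C=3, D=5, E=1, F=3, G=1, H=6) → (A=0, B=0, C=3, D=4, E=1, F=5, G=0, H=6)
step 4: fire T4:  (A=0, B=0, C=3, D=4, E=1, F=5, G=0, H=6) → (A=0, B=0, C=5, D=4, E=1, F=5, G=0, H=6)
step 5: fire T4:  (A=0, B=0, C=5, D=4, E=1, F=5, G=0, H=6) → (A=0, B=0, C=7, D=4, E=1, F=5, G=0, H=6)
step 6: fire T4:  (A=0, B=0, C=7, D=4, E=1, F=5, G=0, H=6) → (A=0, B=0, C=9, D=4, E=1, F=5, G=0, H=6)

(A=0, B=0, C=9, D=4, E=1, F=5, G=0, H=6)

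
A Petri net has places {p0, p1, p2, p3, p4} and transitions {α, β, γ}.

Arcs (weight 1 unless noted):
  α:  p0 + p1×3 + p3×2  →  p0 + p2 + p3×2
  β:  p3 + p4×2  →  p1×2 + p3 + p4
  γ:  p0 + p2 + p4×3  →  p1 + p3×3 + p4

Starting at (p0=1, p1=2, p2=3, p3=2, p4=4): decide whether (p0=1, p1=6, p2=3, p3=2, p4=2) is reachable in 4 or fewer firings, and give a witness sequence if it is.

YES — reachable via ⟨β, β⟩ (2 firings)

step 1: fire β:  (p0=1, p1=2, p2=3, p3=2, p4=4) → (p0=1, p1=4, p2=3, p3=2, p4=3)
step 2: fire β:  (p0=1, p1=4, p2=3, p3=2, p4=3) → (p0=1, p1=6, p2=3, p3=2, p4=2)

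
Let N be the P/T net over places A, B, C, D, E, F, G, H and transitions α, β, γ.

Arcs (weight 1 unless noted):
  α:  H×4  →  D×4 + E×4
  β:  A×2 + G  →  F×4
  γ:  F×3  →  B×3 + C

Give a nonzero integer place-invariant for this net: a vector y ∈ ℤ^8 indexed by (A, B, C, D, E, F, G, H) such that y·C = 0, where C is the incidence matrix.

Incidence matrix C (rows=places, cols=transitions):
        α    β    γ
    A   0   -2    0
    B   0    0    3
    C   0    0    1
    D   4    0    0
    E   4    0    0
    F   0    4   -3
    G   0   -1    0
    H  -4    0    0

Candidate y = [0, 1, -3, 0, 0, 0, 0, 0]; check y·C column-wise:
  col α: 1·0 + -3·0 + 0·4 + 0·4 + 0·-4 = 0
  col β: 0·-2 + 1·0 + -3·0 + 0·4 + 0·-1 = 0
  col γ: 1·3 + -3·1 + 0·-3 = 0

y = (A:0, B:1, C:-3, D:0, E:0, F:0, G:0, H:0)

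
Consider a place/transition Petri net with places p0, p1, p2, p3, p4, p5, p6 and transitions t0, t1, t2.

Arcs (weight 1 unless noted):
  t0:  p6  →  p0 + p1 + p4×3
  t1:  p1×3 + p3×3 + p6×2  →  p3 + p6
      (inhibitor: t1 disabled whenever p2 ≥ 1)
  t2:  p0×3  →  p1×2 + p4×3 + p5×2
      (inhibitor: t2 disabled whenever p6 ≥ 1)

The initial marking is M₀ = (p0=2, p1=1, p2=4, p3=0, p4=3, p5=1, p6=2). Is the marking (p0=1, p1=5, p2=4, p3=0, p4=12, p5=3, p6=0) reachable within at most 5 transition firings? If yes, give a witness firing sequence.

YES — reachable via ⟨t0, t0, t2⟩ (3 firings)

step 1: fire t0:  (p0=2, p1=1, p2=4, p3=0, p4=3, p5=1, p6=2) → (p0=3, p1=2, p2=4, p3=0, p4=6, p5=1, p6=1)
step 2: fire t0:  (p0=3, p1=2, p2=4, p3=0, p4=6, p5=1, p6=1) → (p0=4, p1=3, p2=4, p3=0, p4=9, p5=1, p6=0)
step 3: fire t2:  (p0=4, p1=3, p2=4, p3=0, p4=9, p5=1, p6=0) → (p0=1, p1=5, p2=4, p3=0, p4=12, p5=3, p6=0)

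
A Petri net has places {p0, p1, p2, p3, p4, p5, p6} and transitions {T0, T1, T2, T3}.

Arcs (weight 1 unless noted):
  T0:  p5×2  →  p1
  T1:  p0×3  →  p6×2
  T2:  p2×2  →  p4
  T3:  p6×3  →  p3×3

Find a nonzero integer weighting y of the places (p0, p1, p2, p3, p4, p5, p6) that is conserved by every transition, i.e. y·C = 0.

y = (p0:0, p1:0, p2:1, p3:0, p4:2, p5:0, p6:0)

Incidence matrix C (rows=places, cols=transitions):
       T0   T1   T2   T3
   p0   0   -3    0    0
   p1   1    0    0    0
   p2   0    0   -2    0
   p3   0    0    0    3
   p4   0    0    1    0
   p5  -2    0    0    0
   p6   0    2    0   -3

Candidate y = [0, 0, 1, 0, 2, 0, 0]; check y·C column-wise:
  col T0: 0·1 + 1·0 + 2·0 + 0·-2 = 0
  col T1: 0·-3 + 1·0 + 2·0 + 0·2 = 0
  col T2: 1·-2 + 2·1 = 0
  col T3: 1·0 + 0·3 + 2·0 + 0·-3 = 0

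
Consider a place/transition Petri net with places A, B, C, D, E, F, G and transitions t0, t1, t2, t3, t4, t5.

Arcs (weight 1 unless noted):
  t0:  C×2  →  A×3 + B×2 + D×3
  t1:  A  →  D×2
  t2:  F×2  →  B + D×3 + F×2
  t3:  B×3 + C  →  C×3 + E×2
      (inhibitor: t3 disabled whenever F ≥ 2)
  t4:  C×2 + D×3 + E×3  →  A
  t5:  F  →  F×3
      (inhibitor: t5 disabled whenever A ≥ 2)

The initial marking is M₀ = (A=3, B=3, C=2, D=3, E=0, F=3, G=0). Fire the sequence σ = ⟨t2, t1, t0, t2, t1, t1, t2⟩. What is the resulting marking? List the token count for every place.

(A=3, B=8, C=0, D=21, E=0, F=3, G=0)

step 1: fire t2:  (A=3, B=3, C=2, D=3, E=0, F=3, G=0) → (A=3, B=4, C=2, D=6, E=0, F=3, G=0)
step 2: fire t1:  (A=3, B=4, C=2, D=6, E=0, F=3, G=0) → (A=2, B=4, C=2, D=8, E=0, F=3, G=0)
step 3: fire t0:  (A=2, B=4, C=2, D=8, E=0, F=3, G=0) → (A=5, B=6, C=0, D=11, E=0, F=3, G=0)
step 4: fire t2:  (A=5, B=6, C=0, D=11, E=0, F=3, G=0) → (A=5, B=7, C=0, D=14, E=0, F=3, G=0)
step 5: fire t1:  (A=5, B=7, C=0, D=14, E=0, F=3, G=0) → (A=4, B=7, C=0, D=16, E=0, F=3, G=0)
step 6: fire t1:  (A=4, B=7, C=0, D=16, E=0, F=3, G=0) → (A=3, B=7, C=0, D=18, E=0, F=3, G=0)
step 7: fire t2:  (A=3, B=7, C=0, D=18, E=0, F=3, G=0) → (A=3, B=8, C=0, D=21, E=0, F=3, G=0)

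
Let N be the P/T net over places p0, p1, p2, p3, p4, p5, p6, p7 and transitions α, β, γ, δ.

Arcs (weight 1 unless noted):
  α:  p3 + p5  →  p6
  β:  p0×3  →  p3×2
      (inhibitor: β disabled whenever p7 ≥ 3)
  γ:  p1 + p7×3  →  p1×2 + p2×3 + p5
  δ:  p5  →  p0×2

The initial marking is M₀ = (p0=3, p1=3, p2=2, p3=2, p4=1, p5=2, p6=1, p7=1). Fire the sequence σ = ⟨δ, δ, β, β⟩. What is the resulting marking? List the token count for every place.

(p0=1, p1=3, p2=2, p3=6, p4=1, p5=0, p6=1, p7=1)

step 1: fire δ:  (p0=3, p1=3, p2=2, p3=2, p4=1, p5=2, p6=1, p7=1) → (p0=5, p1=3, p2=2, p3=2, p4=1, p5=1, p6=1, p7=1)
step 2: fire δ:  (p0=5, p1=3, p2=2, p3=2, p4=1, p5=1, p6=1, p7=1) → (p0=7, p1=3, p2=2, p3=2, p4=1, p5=0, p6=1, p7=1)
step 3: fire β:  (p0=7, p1=3, p2=2, p3=2, p4=1, p5=0, p6=1, p7=1) → (p0=4, p1=3, p2=2, p3=4, p4=1, p5=0, p6=1, p7=1)
step 4: fire β:  (p0=4, p1=3, p2=2, p3=4, p4=1, p5=0, p6=1, p7=1) → (p0=1, p1=3, p2=2, p3=6, p4=1, p5=0, p6=1, p7=1)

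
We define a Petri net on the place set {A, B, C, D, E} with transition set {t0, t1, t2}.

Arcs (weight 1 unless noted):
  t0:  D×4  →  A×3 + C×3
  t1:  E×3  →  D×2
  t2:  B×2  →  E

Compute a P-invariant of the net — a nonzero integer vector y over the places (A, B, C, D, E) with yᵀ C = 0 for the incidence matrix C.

Incidence matrix C (rows=places, cols=transitions):
       t0   t1   t2
    A   3    0    0
    B   0    0   -2
    C   3    0    0
    D  -4    2    0
    E   0   -3    1

Candidate y = [1, 0, -1, 0, 0]; check y·C column-wise:
  col t0: 1·3 + -1·3 + 0·-4 = 0
  col t1: 1·0 + -1·0 + 0·2 + 0·-3 = 0
  col t2: 1·0 + 0·-2 + -1·0 + 0·1 = 0

y = (A:1, B:0, C:-1, D:0, E:0)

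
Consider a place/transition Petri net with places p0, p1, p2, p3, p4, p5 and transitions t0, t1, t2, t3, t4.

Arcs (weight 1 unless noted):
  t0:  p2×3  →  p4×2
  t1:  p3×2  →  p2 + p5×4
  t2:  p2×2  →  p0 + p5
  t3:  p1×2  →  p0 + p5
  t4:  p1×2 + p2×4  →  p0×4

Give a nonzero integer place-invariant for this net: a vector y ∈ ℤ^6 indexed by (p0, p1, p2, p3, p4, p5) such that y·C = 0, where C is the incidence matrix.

Incidence matrix C (rows=places, cols=transitions):
       t0   t1   t2   t3   t4
   p0   0    0    1    1    4
   p1   0    0    0   -2   -2
   p2  -3    1   -2    0   -4
   p3   0   -2    0    0    0
   p4   2    0    0    0    0
   p5   0    4    1    1    0

Candidate y = [3, 2, 2, 3, 3, 1]; check y·C column-wise:
  col t0: 3·0 + 2·0 + 2·-3 + 3·0 + 3·2 + 1·0 = 0
  col t1: 3·0 + 2·0 + 2·1 + 3·-2 + 3·0 + 1·4 = 0
  col t2: 3·1 + 2·0 + 2·-2 + 3·0 + 3·0 + 1·1 = 0
  col t3: 3·1 + 2·-2 + 2·0 + 3·0 + 3·0 + 1·1 = 0
  col t4: 3·4 + 2·-2 + 2·-4 + 3·0 + 3·0 + 1·0 = 0

y = (p0:3, p1:2, p2:2, p3:3, p4:3, p5:1)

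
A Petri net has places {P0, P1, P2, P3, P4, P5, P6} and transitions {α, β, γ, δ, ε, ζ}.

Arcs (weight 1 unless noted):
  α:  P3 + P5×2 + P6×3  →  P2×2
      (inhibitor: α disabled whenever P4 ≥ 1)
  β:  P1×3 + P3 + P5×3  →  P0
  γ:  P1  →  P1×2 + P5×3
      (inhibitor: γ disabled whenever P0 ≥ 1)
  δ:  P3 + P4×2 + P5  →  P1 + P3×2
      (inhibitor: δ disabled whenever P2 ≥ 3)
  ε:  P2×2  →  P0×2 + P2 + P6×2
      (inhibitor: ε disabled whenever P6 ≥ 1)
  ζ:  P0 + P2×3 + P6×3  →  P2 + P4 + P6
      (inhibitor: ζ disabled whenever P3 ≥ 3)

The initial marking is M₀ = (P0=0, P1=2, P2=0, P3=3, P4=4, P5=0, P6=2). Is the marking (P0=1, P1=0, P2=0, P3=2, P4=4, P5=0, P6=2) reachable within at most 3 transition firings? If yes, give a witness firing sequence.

step 1: fire γ:  (P0=0, P1=2, P2=0, P3=3, P4=4, P5=0, P6=2) → (P0=0, P1=3, P2=0, P3=3, P4=4, P5=3, P6=2)
step 2: fire β:  (P0=0, P1=3, P2=0, P3=3, P4=4, P5=3, P6=2) → (P0=1, P1=0, P2=0, P3=2, P4=4, P5=0, P6=2)

YES — reachable via ⟨γ, β⟩ (2 firings)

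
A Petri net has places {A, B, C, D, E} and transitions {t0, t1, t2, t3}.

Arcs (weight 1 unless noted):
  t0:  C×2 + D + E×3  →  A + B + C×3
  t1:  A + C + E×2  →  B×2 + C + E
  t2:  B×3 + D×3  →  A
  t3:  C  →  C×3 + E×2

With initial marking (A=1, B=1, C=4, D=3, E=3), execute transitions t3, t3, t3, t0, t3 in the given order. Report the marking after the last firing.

step 1: fire t3:  (A=1, B=1, C=4, D=3, E=3) → (A=1, B=1, C=6, D=3, E=5)
step 2: fire t3:  (A=1, B=1, C=6, D=3, E=5) → (A=1, B=1, C=8, D=3, E=7)
step 3: fire t3:  (A=1, B=1, C=8, D=3, E=7) → (A=1, B=1, C=10, D=3, E=9)
step 4: fire t0:  (A=1, B=1, C=10, D=3, E=9) → (A=2, B=2, C=11, D=2, E=6)
step 5: fire t3:  (A=2, B=2, C=11, D=2, E=6) → (A=2, B=2, C=13, D=2, E=8)

(A=2, B=2, C=13, D=2, E=8)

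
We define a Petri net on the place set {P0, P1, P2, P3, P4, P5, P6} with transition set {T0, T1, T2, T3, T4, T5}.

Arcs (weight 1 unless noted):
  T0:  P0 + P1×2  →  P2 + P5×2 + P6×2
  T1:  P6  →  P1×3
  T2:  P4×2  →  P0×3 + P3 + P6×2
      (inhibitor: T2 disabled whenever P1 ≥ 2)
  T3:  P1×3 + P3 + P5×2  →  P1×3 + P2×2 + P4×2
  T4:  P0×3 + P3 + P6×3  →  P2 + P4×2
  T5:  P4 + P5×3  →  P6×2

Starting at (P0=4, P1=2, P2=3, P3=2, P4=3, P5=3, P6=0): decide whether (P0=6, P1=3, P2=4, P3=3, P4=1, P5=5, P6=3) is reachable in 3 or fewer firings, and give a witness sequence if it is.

step 1: fire T0:  (P0=4, P1=2, P2=3, P3=2, P4=3, P5=3, P6=0) → (P0=3, P1=0, P2=4, P3=2, P4=3, P5=5, P6=2)
step 2: fire T2:  (P0=3, P1=0, P2=4, P3=2, P4=3, P5=5, P6=2) → (P0=6, P1=0, P2=4, P3=3, P4=1, P5=5, P6=4)
step 3: fire T1:  (P0=6, P1=0, P2=4, P3=3, P4=1, P5=5, P6=4) → (P0=6, P1=3, P2=4, P3=3, P4=1, P5=5, P6=3)

YES — reachable via ⟨T0, T2, T1⟩ (3 firings)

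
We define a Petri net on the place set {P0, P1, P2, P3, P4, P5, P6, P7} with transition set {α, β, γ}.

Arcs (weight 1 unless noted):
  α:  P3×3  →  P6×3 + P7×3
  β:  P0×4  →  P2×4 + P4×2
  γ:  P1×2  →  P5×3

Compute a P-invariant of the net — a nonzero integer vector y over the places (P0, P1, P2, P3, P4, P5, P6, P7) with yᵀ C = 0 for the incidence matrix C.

y = (P0:1, P1:0, P2:1, P3:0, P4:0, P5:0, P6:0, P7:0)

Incidence matrix C (rows=places, cols=transitions):
        α    β    γ
   P0   0   -4    0
   P1   0    0   -2
   P2   0    4    0
   P3  -3    0    0
   P4   0    2    0
   P5   0    0    3
   P6   3    0    0
   P7   3    0    0

Candidate y = [1, 0, 1, 0, 0, 0, 0, 0]; check y·C column-wise:
  col α: 1·0 + 1·0 + 0·-3 + 0·3 + 0·3 = 0
  col β: 1·-4 + 1·4 + 0·2 = 0
  col γ: 1·0 + 0·-2 + 1·0 + 0·3 = 0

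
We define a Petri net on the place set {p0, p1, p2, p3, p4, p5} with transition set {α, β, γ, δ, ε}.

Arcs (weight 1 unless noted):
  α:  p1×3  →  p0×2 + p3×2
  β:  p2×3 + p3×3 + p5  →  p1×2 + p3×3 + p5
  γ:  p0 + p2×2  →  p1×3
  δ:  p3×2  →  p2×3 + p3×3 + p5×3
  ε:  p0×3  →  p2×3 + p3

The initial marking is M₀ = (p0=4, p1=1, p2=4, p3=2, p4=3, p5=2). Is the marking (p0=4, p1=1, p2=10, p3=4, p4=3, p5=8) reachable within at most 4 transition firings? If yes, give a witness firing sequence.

step 1: fire δ:  (p0=4, p1=1, p2=4, p3=2, p4=3, p5=2) → (p0=4, p1=1, p2=7, p3=3, p4=3, p5=5)
step 2: fire δ:  (p0=4, p1=1, p2=7, p3=3, p4=3, p5=5) → (p0=4, p1=1, p2=10, p3=4, p4=3, p5=8)

YES — reachable via ⟨δ, δ⟩ (2 firings)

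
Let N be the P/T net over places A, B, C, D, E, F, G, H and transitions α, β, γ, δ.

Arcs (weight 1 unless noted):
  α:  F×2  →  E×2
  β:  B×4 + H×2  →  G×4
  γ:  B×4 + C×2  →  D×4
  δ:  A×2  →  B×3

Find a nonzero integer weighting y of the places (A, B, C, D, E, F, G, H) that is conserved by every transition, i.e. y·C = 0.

Incidence matrix C (rows=places, cols=transitions):
        α    β    γ    δ
    A   0    0    0   -2
    B   0   -4   -4    3
    C   0    0   -2    0
    D   0    0    4    0
    E   2    0    0    0
    F  -2    0    0    0
    G   0    4    0    0
    H   0   -2    0    0

Candidate y = [0, 0, 2, 1, 0, 0, 0, 0]; check y·C column-wise:
  col α: 2·0 + 1·0 + 0·2 + 0·-2 = 0
  col β: 0·-4 + 2·0 + 1·0 + 0·4 + 0·-2 = 0
  col γ: 0·-4 + 2·-2 + 1·4 = 0
  col δ: 0·-2 + 0·3 + 2·0 + 1·0 = 0

y = (A:0, B:0, C:2, D:1, E:0, F:0, G:0, H:0)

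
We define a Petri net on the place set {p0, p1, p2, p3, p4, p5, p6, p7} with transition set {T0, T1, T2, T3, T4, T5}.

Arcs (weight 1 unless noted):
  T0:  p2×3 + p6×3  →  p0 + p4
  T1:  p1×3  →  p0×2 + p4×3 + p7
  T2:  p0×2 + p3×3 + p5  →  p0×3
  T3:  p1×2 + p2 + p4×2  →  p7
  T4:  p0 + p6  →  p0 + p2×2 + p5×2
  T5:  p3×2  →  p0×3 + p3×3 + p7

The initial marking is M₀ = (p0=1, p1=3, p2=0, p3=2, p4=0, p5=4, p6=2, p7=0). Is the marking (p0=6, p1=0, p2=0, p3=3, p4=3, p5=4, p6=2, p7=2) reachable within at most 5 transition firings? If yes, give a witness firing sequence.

step 1: fire T1:  (p0=1, p1=3, p2=0, p3=2, p4=0, p5=4, p6=2, p7=0) → (p0=3, p1=0, p2=0, p3=2, p4=3, p5=4, p6=2, p7=1)
step 2: fire T5:  (p0=3, p1=0, p2=0, p3=2, p4=3, p5=4, p6=2, p7=1) → (p0=6, p1=0, p2=0, p3=3, p4=3, p5=4, p6=2, p7=2)

YES — reachable via ⟨T1, T5⟩ (2 firings)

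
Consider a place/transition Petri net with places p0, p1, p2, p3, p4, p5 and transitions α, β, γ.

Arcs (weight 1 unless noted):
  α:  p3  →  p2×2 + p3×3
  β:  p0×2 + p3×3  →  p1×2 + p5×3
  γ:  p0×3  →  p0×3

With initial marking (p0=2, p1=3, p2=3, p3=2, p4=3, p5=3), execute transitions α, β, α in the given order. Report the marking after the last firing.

(p0=0, p1=5, p2=7, p3=3, p4=3, p5=6)

step 1: fire α:  (p0=2, p1=3, p2=3, p3=2, p4=3, p5=3) → (p0=2, p1=3, p2=5, p3=4, p4=3, p5=3)
step 2: fire β:  (p0=2, p1=3, p2=5, p3=4, p4=3, p5=3) → (p0=0, p1=5, p2=5, p3=1, p4=3, p5=6)
step 3: fire α:  (p0=0, p1=5, p2=5, p3=1, p4=3, p5=6) → (p0=0, p1=5, p2=7, p3=3, p4=3, p5=6)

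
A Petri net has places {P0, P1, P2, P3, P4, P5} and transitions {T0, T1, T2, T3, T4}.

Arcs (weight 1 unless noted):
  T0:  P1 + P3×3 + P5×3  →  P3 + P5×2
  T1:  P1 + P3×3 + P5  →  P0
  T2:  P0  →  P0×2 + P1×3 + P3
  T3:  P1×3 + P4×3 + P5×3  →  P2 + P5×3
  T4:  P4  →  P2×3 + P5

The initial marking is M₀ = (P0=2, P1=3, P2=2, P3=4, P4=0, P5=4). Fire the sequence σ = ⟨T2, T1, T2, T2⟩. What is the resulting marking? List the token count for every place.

(P0=6, P1=11, P2=2, P3=4, P4=0, P5=3)

step 1: fire T2:  (P0=2, P1=3, P2=2, P3=4, P4=0, P5=4) → (P0=3, P1=6, P2=2, P3=5, P4=0, P5=4)
step 2: fire T1:  (P0=3, P1=6, P2=2, P3=5, P4=0, P5=4) → (P0=4, P1=5, P2=2, P3=2, P4=0, P5=3)
step 3: fire T2:  (P0=4, P1=5, P2=2, P3=2, P4=0, P5=3) → (P0=5, P1=8, P2=2, P3=3, P4=0, P5=3)
step 4: fire T2:  (P0=5, P1=8, P2=2, P3=3, P4=0, P5=3) → (P0=6, P1=11, P2=2, P3=4, P4=0, P5=3)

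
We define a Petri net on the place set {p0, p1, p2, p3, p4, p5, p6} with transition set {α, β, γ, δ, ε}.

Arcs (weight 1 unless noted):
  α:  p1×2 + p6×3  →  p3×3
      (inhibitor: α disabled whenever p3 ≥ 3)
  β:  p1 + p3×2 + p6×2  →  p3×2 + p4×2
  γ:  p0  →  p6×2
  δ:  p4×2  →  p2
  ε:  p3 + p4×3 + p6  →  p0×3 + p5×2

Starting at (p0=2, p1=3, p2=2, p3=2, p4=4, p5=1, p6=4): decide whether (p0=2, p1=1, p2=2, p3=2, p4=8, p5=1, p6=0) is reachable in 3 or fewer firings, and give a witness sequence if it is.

YES — reachable via ⟨β, β⟩ (2 firings)

step 1: fire β:  (p0=2, p1=3, p2=2, p3=2, p4=4, p5=1, p6=4) → (p0=2, p1=2, p2=2, p3=2, p4=6, p5=1, p6=2)
step 2: fire β:  (p0=2, p1=2, p2=2, p3=2, p4=6, p5=1, p6=2) → (p0=2, p1=1, p2=2, p3=2, p4=8, p5=1, p6=0)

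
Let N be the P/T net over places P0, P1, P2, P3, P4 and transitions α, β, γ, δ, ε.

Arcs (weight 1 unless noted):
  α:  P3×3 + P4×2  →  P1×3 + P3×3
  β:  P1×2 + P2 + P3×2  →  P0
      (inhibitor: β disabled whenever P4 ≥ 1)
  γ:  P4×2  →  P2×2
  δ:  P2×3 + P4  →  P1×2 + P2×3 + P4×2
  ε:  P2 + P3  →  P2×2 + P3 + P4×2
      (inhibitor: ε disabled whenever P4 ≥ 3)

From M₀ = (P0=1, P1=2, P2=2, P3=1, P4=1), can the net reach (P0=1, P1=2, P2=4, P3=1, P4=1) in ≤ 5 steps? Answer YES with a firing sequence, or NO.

NO — not reachable within 5 firings

depth 0: 1 marking
depth 1: 2 markings reached so far
depth 2: 4 markings reached so far
depth 3: 7 markings reached so far
depth 4: 12 markings reached so far
depth 5: 18 markings reached so far
target is not among the 18 markings reachable within 5 steps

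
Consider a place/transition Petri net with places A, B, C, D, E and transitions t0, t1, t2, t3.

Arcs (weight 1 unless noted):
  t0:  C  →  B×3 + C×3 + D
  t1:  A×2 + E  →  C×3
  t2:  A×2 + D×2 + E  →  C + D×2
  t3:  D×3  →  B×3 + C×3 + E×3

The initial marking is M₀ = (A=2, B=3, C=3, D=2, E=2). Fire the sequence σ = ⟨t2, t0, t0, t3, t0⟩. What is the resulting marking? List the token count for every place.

step 1: fire t2:  (A=2, B=3, C=3, D=2, E=2) → (A=0, B=3, C=4, D=2, E=1)
step 2: fire t0:  (A=0, B=3, C=4, D=2, E=1) → (A=0, B=6, C=6, D=3, E=1)
step 3: fire t0:  (A=0, B=6, C=6, D=3, E=1) → (A=0, B=9, C=8, D=4, E=1)
step 4: fire t3:  (A=0, B=9, C=8, D=4, E=1) → (A=0, B=12, C=11, D=1, E=4)
step 5: fire t0:  (A=0, B=12, C=11, D=1, E=4) → (A=0, B=15, C=13, D=2, E=4)

(A=0, B=15, C=13, D=2, E=4)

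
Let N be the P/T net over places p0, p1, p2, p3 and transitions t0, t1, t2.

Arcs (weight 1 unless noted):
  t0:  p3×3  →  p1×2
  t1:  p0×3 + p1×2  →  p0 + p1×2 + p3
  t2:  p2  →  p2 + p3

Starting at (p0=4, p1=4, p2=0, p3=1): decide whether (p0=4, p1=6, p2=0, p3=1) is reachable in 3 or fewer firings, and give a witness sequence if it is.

NO — not reachable within 3 firings

depth 0: 1 marking
depth 1: 2 markings reached so far
depth 2: 2 markings reached so far
(frontier empty at depth 2; search complete)
target is not among the 2 markings reachable within 3 steps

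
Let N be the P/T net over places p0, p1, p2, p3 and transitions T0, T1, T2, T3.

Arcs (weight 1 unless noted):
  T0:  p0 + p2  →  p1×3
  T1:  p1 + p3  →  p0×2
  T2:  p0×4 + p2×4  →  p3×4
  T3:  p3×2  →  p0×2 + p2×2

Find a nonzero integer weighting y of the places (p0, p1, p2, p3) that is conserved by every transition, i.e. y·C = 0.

y = (p0:2, p1:1, p2:1, p3:3)

Incidence matrix C (rows=places, cols=transitions):
       T0   T1   T2   T3
   p0  -1    2   -4    2
   p1   3   -1    0    0
   p2  -1    0   -4    2
   p3   0   -1    4   -2

Candidate y = [2, 1, 1, 3]; check y·C column-wise:
  col T0: 2·-1 + 1·3 + 1·-1 + 3·0 = 0
  col T1: 2·2 + 1·-1 + 1·0 + 3·-1 = 0
  col T2: 2·-4 + 1·0 + 1·-4 + 3·4 = 0
  col T3: 2·2 + 1·0 + 1·2 + 3·-2 = 0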